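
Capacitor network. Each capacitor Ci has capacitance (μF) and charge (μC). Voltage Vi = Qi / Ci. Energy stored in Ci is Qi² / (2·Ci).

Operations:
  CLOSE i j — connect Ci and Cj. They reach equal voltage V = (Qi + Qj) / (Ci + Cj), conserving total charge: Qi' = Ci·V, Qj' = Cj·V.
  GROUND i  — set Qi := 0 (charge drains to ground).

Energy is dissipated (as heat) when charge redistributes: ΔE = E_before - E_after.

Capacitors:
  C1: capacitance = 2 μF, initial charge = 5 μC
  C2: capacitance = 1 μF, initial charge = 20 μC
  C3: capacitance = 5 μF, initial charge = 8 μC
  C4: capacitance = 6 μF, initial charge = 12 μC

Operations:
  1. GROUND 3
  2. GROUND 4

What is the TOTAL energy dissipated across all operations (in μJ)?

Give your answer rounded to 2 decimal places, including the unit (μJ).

Answer: 18.40 μJ

Derivation:
Initial: C1(2μF, Q=5μC, V=2.50V), C2(1μF, Q=20μC, V=20.00V), C3(5μF, Q=8μC, V=1.60V), C4(6μF, Q=12μC, V=2.00V)
Op 1: GROUND 3: Q3=0; energy lost=6.400
Op 2: GROUND 4: Q4=0; energy lost=12.000
Total dissipated: 18.400 μJ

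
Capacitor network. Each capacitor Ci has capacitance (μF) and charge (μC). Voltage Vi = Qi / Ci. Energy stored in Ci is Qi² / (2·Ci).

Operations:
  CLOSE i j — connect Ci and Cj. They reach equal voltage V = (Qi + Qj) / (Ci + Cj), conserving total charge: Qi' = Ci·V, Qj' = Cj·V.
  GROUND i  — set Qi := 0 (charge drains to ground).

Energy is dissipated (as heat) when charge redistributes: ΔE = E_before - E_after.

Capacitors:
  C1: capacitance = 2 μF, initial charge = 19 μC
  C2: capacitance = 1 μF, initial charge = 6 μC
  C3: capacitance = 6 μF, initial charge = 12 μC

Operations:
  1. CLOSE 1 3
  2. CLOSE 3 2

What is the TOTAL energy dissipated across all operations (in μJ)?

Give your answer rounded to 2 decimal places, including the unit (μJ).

Answer: 44.12 μJ

Derivation:
Initial: C1(2μF, Q=19μC, V=9.50V), C2(1μF, Q=6μC, V=6.00V), C3(6μF, Q=12μC, V=2.00V)
Op 1: CLOSE 1-3: Q_total=31.00, C_total=8.00, V=3.88; Q1=7.75, Q3=23.25; dissipated=42.188
Op 2: CLOSE 3-2: Q_total=29.25, C_total=7.00, V=4.18; Q3=25.07, Q2=4.18; dissipated=1.935
Total dissipated: 44.123 μJ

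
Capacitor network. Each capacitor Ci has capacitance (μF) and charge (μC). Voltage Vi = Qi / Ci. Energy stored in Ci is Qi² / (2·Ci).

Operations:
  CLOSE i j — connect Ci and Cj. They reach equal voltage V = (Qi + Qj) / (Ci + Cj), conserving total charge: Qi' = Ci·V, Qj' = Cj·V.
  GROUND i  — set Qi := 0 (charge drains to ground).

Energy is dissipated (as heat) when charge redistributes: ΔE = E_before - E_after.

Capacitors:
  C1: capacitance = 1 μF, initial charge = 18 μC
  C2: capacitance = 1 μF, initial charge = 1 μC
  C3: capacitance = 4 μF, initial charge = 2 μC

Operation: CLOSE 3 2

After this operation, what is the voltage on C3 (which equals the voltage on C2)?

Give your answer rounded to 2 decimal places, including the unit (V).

Initial: C1(1μF, Q=18μC, V=18.00V), C2(1μF, Q=1μC, V=1.00V), C3(4μF, Q=2μC, V=0.50V)
Op 1: CLOSE 3-2: Q_total=3.00, C_total=5.00, V=0.60; Q3=2.40, Q2=0.60; dissipated=0.100

Answer: 0.60 V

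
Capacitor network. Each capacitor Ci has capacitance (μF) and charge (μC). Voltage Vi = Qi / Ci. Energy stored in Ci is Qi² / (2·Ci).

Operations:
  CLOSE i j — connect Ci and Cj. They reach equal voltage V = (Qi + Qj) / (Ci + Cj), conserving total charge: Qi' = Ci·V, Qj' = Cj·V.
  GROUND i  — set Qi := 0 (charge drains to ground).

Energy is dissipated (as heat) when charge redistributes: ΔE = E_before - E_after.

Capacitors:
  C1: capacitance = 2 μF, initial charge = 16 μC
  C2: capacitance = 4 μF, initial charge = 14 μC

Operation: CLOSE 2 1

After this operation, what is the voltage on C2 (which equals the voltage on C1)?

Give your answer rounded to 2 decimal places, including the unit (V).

Answer: 5.00 V

Derivation:
Initial: C1(2μF, Q=16μC, V=8.00V), C2(4μF, Q=14μC, V=3.50V)
Op 1: CLOSE 2-1: Q_total=30.00, C_total=6.00, V=5.00; Q2=20.00, Q1=10.00; dissipated=13.500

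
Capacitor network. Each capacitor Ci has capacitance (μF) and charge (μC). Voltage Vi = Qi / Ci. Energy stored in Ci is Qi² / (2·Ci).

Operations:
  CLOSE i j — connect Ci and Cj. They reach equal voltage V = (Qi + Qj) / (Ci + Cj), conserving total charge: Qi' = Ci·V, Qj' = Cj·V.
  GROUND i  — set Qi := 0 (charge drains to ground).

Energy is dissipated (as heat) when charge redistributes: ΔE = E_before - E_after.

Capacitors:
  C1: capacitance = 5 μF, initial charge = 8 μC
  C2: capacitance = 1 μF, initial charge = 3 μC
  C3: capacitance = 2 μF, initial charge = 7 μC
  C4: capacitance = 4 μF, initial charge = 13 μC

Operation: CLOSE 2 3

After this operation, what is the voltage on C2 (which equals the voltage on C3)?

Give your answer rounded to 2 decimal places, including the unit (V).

Answer: 3.33 V

Derivation:
Initial: C1(5μF, Q=8μC, V=1.60V), C2(1μF, Q=3μC, V=3.00V), C3(2μF, Q=7μC, V=3.50V), C4(4μF, Q=13μC, V=3.25V)
Op 1: CLOSE 2-3: Q_total=10.00, C_total=3.00, V=3.33; Q2=3.33, Q3=6.67; dissipated=0.083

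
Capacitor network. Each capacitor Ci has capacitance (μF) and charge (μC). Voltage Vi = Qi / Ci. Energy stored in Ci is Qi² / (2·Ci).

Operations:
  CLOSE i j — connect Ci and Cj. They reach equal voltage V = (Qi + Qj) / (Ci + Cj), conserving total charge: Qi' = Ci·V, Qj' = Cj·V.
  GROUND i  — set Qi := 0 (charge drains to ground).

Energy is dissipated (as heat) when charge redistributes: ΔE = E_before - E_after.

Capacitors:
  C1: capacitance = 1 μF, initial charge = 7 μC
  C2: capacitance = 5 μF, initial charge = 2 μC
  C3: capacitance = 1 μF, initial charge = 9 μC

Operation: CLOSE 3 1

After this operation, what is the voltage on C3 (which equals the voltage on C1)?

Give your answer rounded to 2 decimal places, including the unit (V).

Answer: 8.00 V

Derivation:
Initial: C1(1μF, Q=7μC, V=7.00V), C2(5μF, Q=2μC, V=0.40V), C3(1μF, Q=9μC, V=9.00V)
Op 1: CLOSE 3-1: Q_total=16.00, C_total=2.00, V=8.00; Q3=8.00, Q1=8.00; dissipated=1.000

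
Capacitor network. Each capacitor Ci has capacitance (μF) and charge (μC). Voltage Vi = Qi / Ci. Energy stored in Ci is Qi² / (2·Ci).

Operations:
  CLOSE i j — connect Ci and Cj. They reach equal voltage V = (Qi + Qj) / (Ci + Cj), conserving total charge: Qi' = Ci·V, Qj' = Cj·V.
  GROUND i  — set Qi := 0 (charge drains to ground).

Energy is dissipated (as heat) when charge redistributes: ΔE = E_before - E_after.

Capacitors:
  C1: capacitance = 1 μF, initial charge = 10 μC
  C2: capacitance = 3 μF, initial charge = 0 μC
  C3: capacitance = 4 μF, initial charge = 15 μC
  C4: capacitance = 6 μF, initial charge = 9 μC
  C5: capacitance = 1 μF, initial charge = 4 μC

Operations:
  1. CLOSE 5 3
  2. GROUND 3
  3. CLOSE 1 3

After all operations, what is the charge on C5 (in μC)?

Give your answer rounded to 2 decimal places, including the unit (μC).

Answer: 3.80 μC

Derivation:
Initial: C1(1μF, Q=10μC, V=10.00V), C2(3μF, Q=0μC, V=0.00V), C3(4μF, Q=15μC, V=3.75V), C4(6μF, Q=9μC, V=1.50V), C5(1μF, Q=4μC, V=4.00V)
Op 1: CLOSE 5-3: Q_total=19.00, C_total=5.00, V=3.80; Q5=3.80, Q3=15.20; dissipated=0.025
Op 2: GROUND 3: Q3=0; energy lost=28.880
Op 3: CLOSE 1-3: Q_total=10.00, C_total=5.00, V=2.00; Q1=2.00, Q3=8.00; dissipated=40.000
Final charges: Q1=2.00, Q2=0.00, Q3=8.00, Q4=9.00, Q5=3.80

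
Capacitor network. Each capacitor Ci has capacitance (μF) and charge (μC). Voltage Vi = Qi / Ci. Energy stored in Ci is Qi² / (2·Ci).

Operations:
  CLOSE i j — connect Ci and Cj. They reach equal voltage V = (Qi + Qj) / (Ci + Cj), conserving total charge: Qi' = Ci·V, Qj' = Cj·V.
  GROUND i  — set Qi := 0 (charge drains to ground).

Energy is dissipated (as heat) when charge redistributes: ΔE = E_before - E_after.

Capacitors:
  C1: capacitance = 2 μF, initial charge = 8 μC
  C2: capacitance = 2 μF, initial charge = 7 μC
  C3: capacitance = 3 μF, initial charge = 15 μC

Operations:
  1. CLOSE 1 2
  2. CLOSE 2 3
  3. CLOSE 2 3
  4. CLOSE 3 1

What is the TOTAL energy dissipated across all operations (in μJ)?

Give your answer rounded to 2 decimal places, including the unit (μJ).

Answer: 1.40 μJ

Derivation:
Initial: C1(2μF, Q=8μC, V=4.00V), C2(2μF, Q=7μC, V=3.50V), C3(3μF, Q=15μC, V=5.00V)
Op 1: CLOSE 1-2: Q_total=15.00, C_total=4.00, V=3.75; Q1=7.50, Q2=7.50; dissipated=0.125
Op 2: CLOSE 2-3: Q_total=22.50, C_total=5.00, V=4.50; Q2=9.00, Q3=13.50; dissipated=0.938
Op 3: CLOSE 2-3: Q_total=22.50, C_total=5.00, V=4.50; Q2=9.00, Q3=13.50; dissipated=0.000
Op 4: CLOSE 3-1: Q_total=21.00, C_total=5.00, V=4.20; Q3=12.60, Q1=8.40; dissipated=0.338
Total dissipated: 1.400 μJ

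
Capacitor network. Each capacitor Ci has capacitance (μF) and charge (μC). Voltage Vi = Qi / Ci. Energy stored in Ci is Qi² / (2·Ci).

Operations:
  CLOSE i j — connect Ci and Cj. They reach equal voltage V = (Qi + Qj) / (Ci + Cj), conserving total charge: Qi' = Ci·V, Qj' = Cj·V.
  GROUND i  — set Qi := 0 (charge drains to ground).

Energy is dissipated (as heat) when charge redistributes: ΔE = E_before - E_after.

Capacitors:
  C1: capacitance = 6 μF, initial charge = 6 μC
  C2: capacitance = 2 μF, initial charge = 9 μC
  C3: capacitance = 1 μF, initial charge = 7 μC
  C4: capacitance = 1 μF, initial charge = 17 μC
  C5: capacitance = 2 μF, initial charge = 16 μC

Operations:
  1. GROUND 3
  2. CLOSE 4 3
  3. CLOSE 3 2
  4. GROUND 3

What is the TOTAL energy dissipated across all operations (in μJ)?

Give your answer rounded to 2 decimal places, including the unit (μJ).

Initial: C1(6μF, Q=6μC, V=1.00V), C2(2μF, Q=9μC, V=4.50V), C3(1μF, Q=7μC, V=7.00V), C4(1μF, Q=17μC, V=17.00V), C5(2μF, Q=16μC, V=8.00V)
Op 1: GROUND 3: Q3=0; energy lost=24.500
Op 2: CLOSE 4-3: Q_total=17.00, C_total=2.00, V=8.50; Q4=8.50, Q3=8.50; dissipated=72.250
Op 3: CLOSE 3-2: Q_total=17.50, C_total=3.00, V=5.83; Q3=5.83, Q2=11.67; dissipated=5.333
Op 4: GROUND 3: Q3=0; energy lost=17.014
Total dissipated: 119.097 μJ

Answer: 119.10 μJ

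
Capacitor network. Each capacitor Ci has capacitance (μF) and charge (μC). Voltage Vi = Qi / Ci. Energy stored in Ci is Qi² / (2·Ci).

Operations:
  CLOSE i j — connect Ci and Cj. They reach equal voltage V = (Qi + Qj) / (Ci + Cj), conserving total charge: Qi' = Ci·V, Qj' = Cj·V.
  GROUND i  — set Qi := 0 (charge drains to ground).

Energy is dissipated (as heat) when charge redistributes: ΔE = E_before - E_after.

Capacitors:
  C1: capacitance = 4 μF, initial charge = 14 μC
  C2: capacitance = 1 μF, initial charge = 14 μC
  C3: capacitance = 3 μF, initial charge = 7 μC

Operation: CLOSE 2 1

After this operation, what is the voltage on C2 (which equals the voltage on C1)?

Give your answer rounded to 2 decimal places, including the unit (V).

Answer: 5.60 V

Derivation:
Initial: C1(4μF, Q=14μC, V=3.50V), C2(1μF, Q=14μC, V=14.00V), C3(3μF, Q=7μC, V=2.33V)
Op 1: CLOSE 2-1: Q_total=28.00, C_total=5.00, V=5.60; Q2=5.60, Q1=22.40; dissipated=44.100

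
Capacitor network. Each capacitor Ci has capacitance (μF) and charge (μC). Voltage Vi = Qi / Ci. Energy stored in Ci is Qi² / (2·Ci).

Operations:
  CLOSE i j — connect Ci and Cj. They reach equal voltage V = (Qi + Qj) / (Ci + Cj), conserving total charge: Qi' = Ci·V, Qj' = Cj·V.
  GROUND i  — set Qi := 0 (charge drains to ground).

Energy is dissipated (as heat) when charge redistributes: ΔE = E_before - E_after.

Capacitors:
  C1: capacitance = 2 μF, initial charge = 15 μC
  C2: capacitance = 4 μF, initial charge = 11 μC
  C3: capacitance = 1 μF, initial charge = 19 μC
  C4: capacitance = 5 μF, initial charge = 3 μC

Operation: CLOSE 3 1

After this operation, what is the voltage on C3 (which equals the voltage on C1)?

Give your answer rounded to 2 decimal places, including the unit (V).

Initial: C1(2μF, Q=15μC, V=7.50V), C2(4μF, Q=11μC, V=2.75V), C3(1μF, Q=19μC, V=19.00V), C4(5μF, Q=3μC, V=0.60V)
Op 1: CLOSE 3-1: Q_total=34.00, C_total=3.00, V=11.33; Q3=11.33, Q1=22.67; dissipated=44.083

Answer: 11.33 V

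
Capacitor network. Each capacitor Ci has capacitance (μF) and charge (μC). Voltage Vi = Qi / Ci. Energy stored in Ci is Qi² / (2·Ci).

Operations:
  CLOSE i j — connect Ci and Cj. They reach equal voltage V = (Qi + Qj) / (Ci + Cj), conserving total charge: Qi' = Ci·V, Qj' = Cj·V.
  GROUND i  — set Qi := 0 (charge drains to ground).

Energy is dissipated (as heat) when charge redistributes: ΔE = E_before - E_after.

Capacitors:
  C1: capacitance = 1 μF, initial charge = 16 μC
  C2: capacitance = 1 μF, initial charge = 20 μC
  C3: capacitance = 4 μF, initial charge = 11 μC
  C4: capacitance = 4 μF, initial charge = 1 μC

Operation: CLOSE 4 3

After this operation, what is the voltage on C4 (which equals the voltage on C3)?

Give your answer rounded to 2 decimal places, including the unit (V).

Initial: C1(1μF, Q=16μC, V=16.00V), C2(1μF, Q=20μC, V=20.00V), C3(4μF, Q=11μC, V=2.75V), C4(4μF, Q=1μC, V=0.25V)
Op 1: CLOSE 4-3: Q_total=12.00, C_total=8.00, V=1.50; Q4=6.00, Q3=6.00; dissipated=6.250

Answer: 1.50 V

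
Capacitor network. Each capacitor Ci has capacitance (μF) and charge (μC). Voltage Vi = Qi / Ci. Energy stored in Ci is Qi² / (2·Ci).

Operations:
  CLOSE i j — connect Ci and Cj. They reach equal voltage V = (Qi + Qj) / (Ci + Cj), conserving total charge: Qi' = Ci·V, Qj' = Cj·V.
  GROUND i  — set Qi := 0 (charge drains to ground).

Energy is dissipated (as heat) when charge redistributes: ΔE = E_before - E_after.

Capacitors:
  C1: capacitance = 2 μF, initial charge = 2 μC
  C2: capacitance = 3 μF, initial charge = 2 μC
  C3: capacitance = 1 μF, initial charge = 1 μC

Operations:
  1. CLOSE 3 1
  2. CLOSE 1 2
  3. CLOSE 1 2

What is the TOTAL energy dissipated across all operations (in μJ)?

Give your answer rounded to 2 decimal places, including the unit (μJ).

Answer: 0.07 μJ

Derivation:
Initial: C1(2μF, Q=2μC, V=1.00V), C2(3μF, Q=2μC, V=0.67V), C3(1μF, Q=1μC, V=1.00V)
Op 1: CLOSE 3-1: Q_total=3.00, C_total=3.00, V=1.00; Q3=1.00, Q1=2.00; dissipated=0.000
Op 2: CLOSE 1-2: Q_total=4.00, C_total=5.00, V=0.80; Q1=1.60, Q2=2.40; dissipated=0.067
Op 3: CLOSE 1-2: Q_total=4.00, C_total=5.00, V=0.80; Q1=1.60, Q2=2.40; dissipated=0.000
Total dissipated: 0.067 μJ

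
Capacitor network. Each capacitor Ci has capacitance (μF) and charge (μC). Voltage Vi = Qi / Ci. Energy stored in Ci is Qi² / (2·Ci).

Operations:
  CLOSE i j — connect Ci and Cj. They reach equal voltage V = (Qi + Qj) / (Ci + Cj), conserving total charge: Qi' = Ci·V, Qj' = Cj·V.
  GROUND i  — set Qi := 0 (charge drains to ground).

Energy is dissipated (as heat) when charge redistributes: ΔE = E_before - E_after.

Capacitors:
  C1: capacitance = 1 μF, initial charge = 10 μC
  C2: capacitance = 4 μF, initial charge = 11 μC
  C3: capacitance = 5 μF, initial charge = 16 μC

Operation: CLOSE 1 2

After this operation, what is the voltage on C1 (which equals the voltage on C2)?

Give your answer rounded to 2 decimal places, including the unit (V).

Initial: C1(1μF, Q=10μC, V=10.00V), C2(4μF, Q=11μC, V=2.75V), C3(5μF, Q=16μC, V=3.20V)
Op 1: CLOSE 1-2: Q_total=21.00, C_total=5.00, V=4.20; Q1=4.20, Q2=16.80; dissipated=21.025

Answer: 4.20 V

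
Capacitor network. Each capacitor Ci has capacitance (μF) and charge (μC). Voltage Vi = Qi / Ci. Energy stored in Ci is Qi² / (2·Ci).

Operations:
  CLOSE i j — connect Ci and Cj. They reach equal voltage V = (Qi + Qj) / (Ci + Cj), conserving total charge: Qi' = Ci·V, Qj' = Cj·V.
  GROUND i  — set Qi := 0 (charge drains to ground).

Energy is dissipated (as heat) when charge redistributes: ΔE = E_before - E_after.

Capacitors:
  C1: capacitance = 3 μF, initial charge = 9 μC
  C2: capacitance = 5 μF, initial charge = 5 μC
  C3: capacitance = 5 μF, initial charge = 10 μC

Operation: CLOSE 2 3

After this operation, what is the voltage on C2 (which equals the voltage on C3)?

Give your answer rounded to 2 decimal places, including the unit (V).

Initial: C1(3μF, Q=9μC, V=3.00V), C2(5μF, Q=5μC, V=1.00V), C3(5μF, Q=10μC, V=2.00V)
Op 1: CLOSE 2-3: Q_total=15.00, C_total=10.00, V=1.50; Q2=7.50, Q3=7.50; dissipated=1.250

Answer: 1.50 V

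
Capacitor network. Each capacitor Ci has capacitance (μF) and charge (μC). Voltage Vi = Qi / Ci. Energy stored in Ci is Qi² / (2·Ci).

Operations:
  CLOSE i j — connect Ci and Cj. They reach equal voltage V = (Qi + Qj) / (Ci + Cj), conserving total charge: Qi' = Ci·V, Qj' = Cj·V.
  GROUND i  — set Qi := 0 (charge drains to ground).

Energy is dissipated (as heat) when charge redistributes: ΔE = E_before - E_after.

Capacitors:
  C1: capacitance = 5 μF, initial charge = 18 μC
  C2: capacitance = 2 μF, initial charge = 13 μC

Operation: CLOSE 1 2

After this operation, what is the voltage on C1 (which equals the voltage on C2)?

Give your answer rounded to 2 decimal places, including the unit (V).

Initial: C1(5μF, Q=18μC, V=3.60V), C2(2μF, Q=13μC, V=6.50V)
Op 1: CLOSE 1-2: Q_total=31.00, C_total=7.00, V=4.43; Q1=22.14, Q2=8.86; dissipated=6.007

Answer: 4.43 V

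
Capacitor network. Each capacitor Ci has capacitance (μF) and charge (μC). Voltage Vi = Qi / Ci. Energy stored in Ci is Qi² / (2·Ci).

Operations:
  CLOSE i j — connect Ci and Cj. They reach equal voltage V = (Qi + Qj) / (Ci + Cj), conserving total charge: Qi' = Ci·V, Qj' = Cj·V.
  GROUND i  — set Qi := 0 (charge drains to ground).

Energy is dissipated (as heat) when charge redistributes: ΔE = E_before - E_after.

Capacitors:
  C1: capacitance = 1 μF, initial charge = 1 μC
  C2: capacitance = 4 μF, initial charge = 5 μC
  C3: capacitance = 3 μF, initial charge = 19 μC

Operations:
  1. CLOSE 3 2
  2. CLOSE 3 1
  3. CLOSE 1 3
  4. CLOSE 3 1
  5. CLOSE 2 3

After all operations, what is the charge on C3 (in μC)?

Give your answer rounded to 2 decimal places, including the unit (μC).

Answer: 9.51 μC

Derivation:
Initial: C1(1μF, Q=1μC, V=1.00V), C2(4μF, Q=5μC, V=1.25V), C3(3μF, Q=19μC, V=6.33V)
Op 1: CLOSE 3-2: Q_total=24.00, C_total=7.00, V=3.43; Q3=10.29, Q2=13.71; dissipated=22.149
Op 2: CLOSE 3-1: Q_total=11.29, C_total=4.00, V=2.82; Q3=8.46, Q1=2.82; dissipated=2.212
Op 3: CLOSE 1-3: Q_total=11.29, C_total=4.00, V=2.82; Q1=2.82, Q3=8.46; dissipated=0.000
Op 4: CLOSE 3-1: Q_total=11.29, C_total=4.00, V=2.82; Q3=8.46, Q1=2.82; dissipated=0.000
Op 5: CLOSE 2-3: Q_total=22.18, C_total=7.00, V=3.17; Q2=12.67, Q3=9.51; dissipated=0.316
Final charges: Q1=2.82, Q2=12.67, Q3=9.51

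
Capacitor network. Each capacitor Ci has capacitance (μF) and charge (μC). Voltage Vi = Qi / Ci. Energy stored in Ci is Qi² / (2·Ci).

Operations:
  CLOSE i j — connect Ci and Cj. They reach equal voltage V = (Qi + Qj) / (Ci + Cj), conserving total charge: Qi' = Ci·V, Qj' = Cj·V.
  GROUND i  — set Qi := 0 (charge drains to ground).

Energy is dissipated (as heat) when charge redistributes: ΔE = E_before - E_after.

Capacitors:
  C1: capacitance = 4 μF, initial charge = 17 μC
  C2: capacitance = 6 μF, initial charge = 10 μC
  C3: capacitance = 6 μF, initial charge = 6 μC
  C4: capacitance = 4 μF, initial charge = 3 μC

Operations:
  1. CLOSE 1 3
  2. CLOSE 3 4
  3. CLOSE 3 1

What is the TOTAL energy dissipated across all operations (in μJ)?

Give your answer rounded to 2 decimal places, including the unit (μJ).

Initial: C1(4μF, Q=17μC, V=4.25V), C2(6μF, Q=10μC, V=1.67V), C3(6μF, Q=6μC, V=1.00V), C4(4μF, Q=3μC, V=0.75V)
Op 1: CLOSE 1-3: Q_total=23.00, C_total=10.00, V=2.30; Q1=9.20, Q3=13.80; dissipated=12.675
Op 2: CLOSE 3-4: Q_total=16.80, C_total=10.00, V=1.68; Q3=10.08, Q4=6.72; dissipated=2.883
Op 3: CLOSE 3-1: Q_total=19.28, C_total=10.00, V=1.93; Q3=11.57, Q1=7.71; dissipated=0.461
Total dissipated: 16.019 μJ

Answer: 16.02 μJ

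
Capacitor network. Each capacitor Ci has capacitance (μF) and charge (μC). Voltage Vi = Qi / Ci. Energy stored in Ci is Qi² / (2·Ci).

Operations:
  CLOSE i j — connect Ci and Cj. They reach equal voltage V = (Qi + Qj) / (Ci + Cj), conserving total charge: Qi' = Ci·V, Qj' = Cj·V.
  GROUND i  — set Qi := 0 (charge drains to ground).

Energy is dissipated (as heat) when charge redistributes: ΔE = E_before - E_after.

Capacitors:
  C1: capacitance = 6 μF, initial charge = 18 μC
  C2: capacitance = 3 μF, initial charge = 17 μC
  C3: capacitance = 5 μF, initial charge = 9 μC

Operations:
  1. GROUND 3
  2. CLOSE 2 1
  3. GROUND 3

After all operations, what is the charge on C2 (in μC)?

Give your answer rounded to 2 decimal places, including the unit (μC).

Initial: C1(6μF, Q=18μC, V=3.00V), C2(3μF, Q=17μC, V=5.67V), C3(5μF, Q=9μC, V=1.80V)
Op 1: GROUND 3: Q3=0; energy lost=8.100
Op 2: CLOSE 2-1: Q_total=35.00, C_total=9.00, V=3.89; Q2=11.67, Q1=23.33; dissipated=7.111
Op 3: GROUND 3: Q3=0; energy lost=0.000
Final charges: Q1=23.33, Q2=11.67, Q3=0.00

Answer: 11.67 μC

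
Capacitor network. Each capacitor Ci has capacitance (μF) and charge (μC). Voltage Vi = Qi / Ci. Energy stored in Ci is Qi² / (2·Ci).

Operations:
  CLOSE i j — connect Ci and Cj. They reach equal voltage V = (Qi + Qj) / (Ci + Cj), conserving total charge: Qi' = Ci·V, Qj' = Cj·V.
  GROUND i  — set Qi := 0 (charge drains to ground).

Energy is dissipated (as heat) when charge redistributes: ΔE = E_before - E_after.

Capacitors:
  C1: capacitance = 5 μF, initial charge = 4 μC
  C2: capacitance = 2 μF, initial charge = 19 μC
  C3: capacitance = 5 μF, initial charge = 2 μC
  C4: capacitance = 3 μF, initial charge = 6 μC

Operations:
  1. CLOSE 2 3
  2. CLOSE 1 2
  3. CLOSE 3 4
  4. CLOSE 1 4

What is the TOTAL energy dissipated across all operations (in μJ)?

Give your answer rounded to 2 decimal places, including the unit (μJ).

Initial: C1(5μF, Q=4μC, V=0.80V), C2(2μF, Q=19μC, V=9.50V), C3(5μF, Q=2μC, V=0.40V), C4(3μF, Q=6μC, V=2.00V)
Op 1: CLOSE 2-3: Q_total=21.00, C_total=7.00, V=3.00; Q2=6.00, Q3=15.00; dissipated=59.150
Op 2: CLOSE 1-2: Q_total=10.00, C_total=7.00, V=1.43; Q1=7.14, Q2=2.86; dissipated=3.457
Op 3: CLOSE 3-4: Q_total=21.00, C_total=8.00, V=2.62; Q3=13.12, Q4=7.88; dissipated=0.938
Op 4: CLOSE 1-4: Q_total=15.02, C_total=8.00, V=1.88; Q1=9.39, Q4=5.63; dissipated=1.342
Total dissipated: 64.887 μJ

Answer: 64.89 μJ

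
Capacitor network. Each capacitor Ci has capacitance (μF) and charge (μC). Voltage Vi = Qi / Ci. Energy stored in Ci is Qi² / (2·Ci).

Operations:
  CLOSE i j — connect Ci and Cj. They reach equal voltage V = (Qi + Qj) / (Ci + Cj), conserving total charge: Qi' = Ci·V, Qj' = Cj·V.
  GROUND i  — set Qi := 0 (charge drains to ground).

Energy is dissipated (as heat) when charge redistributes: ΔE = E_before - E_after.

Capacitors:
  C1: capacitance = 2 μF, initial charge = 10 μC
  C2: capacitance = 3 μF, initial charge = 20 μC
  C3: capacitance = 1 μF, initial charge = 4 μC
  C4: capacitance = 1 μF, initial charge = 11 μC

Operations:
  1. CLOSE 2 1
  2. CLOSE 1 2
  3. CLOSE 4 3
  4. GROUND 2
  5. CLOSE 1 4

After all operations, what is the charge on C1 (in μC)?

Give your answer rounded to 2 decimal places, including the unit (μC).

Answer: 13.00 μC

Derivation:
Initial: C1(2μF, Q=10μC, V=5.00V), C2(3μF, Q=20μC, V=6.67V), C3(1μF, Q=4μC, V=4.00V), C4(1μF, Q=11μC, V=11.00V)
Op 1: CLOSE 2-1: Q_total=30.00, C_total=5.00, V=6.00; Q2=18.00, Q1=12.00; dissipated=1.667
Op 2: CLOSE 1-2: Q_total=30.00, C_total=5.00, V=6.00; Q1=12.00, Q2=18.00; dissipated=0.000
Op 3: CLOSE 4-3: Q_total=15.00, C_total=2.00, V=7.50; Q4=7.50, Q3=7.50; dissipated=12.250
Op 4: GROUND 2: Q2=0; energy lost=54.000
Op 5: CLOSE 1-4: Q_total=19.50, C_total=3.00, V=6.50; Q1=13.00, Q4=6.50; dissipated=0.750
Final charges: Q1=13.00, Q2=0.00, Q3=7.50, Q4=6.50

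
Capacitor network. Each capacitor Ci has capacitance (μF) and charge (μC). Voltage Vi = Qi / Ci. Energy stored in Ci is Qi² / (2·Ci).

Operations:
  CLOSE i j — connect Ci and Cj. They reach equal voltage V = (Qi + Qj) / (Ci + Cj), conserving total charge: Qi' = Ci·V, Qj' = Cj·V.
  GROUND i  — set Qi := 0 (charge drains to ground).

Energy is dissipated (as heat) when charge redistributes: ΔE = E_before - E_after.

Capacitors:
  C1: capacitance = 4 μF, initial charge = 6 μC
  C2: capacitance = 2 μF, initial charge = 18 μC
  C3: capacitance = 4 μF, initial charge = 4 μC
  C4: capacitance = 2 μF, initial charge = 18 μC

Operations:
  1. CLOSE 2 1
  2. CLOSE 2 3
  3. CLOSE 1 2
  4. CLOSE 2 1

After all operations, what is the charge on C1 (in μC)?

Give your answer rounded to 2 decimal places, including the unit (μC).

Answer: 13.33 μC

Derivation:
Initial: C1(4μF, Q=6μC, V=1.50V), C2(2μF, Q=18μC, V=9.00V), C3(4μF, Q=4μC, V=1.00V), C4(2μF, Q=18μC, V=9.00V)
Op 1: CLOSE 2-1: Q_total=24.00, C_total=6.00, V=4.00; Q2=8.00, Q1=16.00; dissipated=37.500
Op 2: CLOSE 2-3: Q_total=12.00, C_total=6.00, V=2.00; Q2=4.00, Q3=8.00; dissipated=6.000
Op 3: CLOSE 1-2: Q_total=20.00, C_total=6.00, V=3.33; Q1=13.33, Q2=6.67; dissipated=2.667
Op 4: CLOSE 2-1: Q_total=20.00, C_total=6.00, V=3.33; Q2=6.67, Q1=13.33; dissipated=0.000
Final charges: Q1=13.33, Q2=6.67, Q3=8.00, Q4=18.00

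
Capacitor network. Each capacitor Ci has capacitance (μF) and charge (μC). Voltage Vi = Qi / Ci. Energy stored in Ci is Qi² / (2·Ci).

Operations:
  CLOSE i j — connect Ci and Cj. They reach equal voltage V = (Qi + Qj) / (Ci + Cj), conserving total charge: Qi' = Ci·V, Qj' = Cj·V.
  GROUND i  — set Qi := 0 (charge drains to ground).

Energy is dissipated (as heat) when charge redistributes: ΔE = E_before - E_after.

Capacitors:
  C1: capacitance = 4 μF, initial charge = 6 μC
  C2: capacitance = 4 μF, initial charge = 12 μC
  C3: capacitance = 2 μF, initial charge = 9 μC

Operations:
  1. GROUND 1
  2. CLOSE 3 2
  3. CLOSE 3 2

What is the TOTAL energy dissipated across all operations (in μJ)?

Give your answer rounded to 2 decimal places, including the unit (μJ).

Answer: 6.00 μJ

Derivation:
Initial: C1(4μF, Q=6μC, V=1.50V), C2(4μF, Q=12μC, V=3.00V), C3(2μF, Q=9μC, V=4.50V)
Op 1: GROUND 1: Q1=0; energy lost=4.500
Op 2: CLOSE 3-2: Q_total=21.00, C_total=6.00, V=3.50; Q3=7.00, Q2=14.00; dissipated=1.500
Op 3: CLOSE 3-2: Q_total=21.00, C_total=6.00, V=3.50; Q3=7.00, Q2=14.00; dissipated=0.000
Total dissipated: 6.000 μJ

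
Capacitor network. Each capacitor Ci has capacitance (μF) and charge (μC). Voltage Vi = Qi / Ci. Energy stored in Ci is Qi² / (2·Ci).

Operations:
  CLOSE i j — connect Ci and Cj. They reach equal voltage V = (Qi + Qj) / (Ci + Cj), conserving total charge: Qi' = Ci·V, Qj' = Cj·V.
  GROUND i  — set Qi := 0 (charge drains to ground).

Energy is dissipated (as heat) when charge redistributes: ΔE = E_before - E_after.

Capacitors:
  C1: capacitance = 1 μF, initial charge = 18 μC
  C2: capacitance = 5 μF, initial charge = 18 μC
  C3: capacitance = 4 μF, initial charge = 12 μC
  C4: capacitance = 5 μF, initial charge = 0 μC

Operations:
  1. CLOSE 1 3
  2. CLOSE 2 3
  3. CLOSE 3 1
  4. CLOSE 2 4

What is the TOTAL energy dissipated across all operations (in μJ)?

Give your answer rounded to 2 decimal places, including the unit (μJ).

Initial: C1(1μF, Q=18μC, V=18.00V), C2(5μF, Q=18μC, V=3.60V), C3(4μF, Q=12μC, V=3.00V), C4(5μF, Q=0μC, V=0.00V)
Op 1: CLOSE 1-3: Q_total=30.00, C_total=5.00, V=6.00; Q1=6.00, Q3=24.00; dissipated=90.000
Op 2: CLOSE 2-3: Q_total=42.00, C_total=9.00, V=4.67; Q2=23.33, Q3=18.67; dissipated=6.400
Op 3: CLOSE 3-1: Q_total=24.67, C_total=5.00, V=4.93; Q3=19.73, Q1=4.93; dissipated=0.711
Op 4: CLOSE 2-4: Q_total=23.33, C_total=10.00, V=2.33; Q2=11.67, Q4=11.67; dissipated=27.222
Total dissipated: 124.333 μJ

Answer: 124.33 μJ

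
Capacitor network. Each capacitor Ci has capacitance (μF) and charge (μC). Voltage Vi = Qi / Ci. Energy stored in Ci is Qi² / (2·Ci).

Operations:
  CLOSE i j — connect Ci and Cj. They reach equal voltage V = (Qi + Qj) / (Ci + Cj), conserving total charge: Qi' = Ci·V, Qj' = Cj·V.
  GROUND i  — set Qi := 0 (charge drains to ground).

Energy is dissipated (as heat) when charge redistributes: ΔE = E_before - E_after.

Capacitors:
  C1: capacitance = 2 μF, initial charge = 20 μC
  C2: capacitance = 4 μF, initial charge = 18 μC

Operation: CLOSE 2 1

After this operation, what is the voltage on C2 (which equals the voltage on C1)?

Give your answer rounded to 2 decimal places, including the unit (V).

Initial: C1(2μF, Q=20μC, V=10.00V), C2(4μF, Q=18μC, V=4.50V)
Op 1: CLOSE 2-1: Q_total=38.00, C_total=6.00, V=6.33; Q2=25.33, Q1=12.67; dissipated=20.167

Answer: 6.33 V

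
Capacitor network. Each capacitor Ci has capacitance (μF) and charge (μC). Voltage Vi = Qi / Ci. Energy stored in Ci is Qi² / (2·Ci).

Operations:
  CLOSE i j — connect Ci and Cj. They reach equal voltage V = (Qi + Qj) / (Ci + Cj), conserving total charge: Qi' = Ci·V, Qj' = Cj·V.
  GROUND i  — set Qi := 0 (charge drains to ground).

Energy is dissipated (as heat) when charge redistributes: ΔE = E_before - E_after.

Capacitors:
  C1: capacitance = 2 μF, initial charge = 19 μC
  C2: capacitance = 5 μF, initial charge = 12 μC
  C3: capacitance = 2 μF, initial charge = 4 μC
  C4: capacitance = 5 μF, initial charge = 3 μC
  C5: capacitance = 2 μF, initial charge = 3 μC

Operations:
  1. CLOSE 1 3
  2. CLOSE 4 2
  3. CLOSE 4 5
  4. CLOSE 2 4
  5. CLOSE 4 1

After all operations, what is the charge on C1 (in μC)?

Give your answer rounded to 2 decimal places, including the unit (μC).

Initial: C1(2μF, Q=19μC, V=9.50V), C2(5μF, Q=12μC, V=2.40V), C3(2μF, Q=4μC, V=2.00V), C4(5μF, Q=3μC, V=0.60V), C5(2μF, Q=3μC, V=1.50V)
Op 1: CLOSE 1-3: Q_total=23.00, C_total=4.00, V=5.75; Q1=11.50, Q3=11.50; dissipated=28.125
Op 2: CLOSE 4-2: Q_total=15.00, C_total=10.00, V=1.50; Q4=7.50, Q2=7.50; dissipated=4.050
Op 3: CLOSE 4-5: Q_total=10.50, C_total=7.00, V=1.50; Q4=7.50, Q5=3.00; dissipated=0.000
Op 4: CLOSE 2-4: Q_total=15.00, C_total=10.00, V=1.50; Q2=7.50, Q4=7.50; dissipated=0.000
Op 5: CLOSE 4-1: Q_total=19.00, C_total=7.00, V=2.71; Q4=13.57, Q1=5.43; dissipated=12.902
Final charges: Q1=5.43, Q2=7.50, Q3=11.50, Q4=13.57, Q5=3.00

Answer: 5.43 μC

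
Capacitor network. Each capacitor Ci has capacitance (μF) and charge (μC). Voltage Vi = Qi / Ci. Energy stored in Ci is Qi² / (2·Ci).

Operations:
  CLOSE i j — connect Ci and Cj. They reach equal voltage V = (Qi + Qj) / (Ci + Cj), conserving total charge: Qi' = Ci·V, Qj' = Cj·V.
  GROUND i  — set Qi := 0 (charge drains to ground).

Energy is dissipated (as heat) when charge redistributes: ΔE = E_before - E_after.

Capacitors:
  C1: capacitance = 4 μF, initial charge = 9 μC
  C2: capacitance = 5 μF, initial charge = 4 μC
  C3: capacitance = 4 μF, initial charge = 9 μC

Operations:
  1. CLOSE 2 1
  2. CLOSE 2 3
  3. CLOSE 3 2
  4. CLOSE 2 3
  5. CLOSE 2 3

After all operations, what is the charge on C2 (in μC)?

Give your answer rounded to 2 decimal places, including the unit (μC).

Initial: C1(4μF, Q=9μC, V=2.25V), C2(5μF, Q=4μC, V=0.80V), C3(4μF, Q=9μC, V=2.25V)
Op 1: CLOSE 2-1: Q_total=13.00, C_total=9.00, V=1.44; Q2=7.22, Q1=5.78; dissipated=2.336
Op 2: CLOSE 2-3: Q_total=16.22, C_total=9.00, V=1.80; Q2=9.01, Q3=7.21; dissipated=0.721
Op 3: CLOSE 3-2: Q_total=16.22, C_total=9.00, V=1.80; Q3=7.21, Q2=9.01; dissipated=0.000
Op 4: CLOSE 2-3: Q_total=16.22, C_total=9.00, V=1.80; Q2=9.01, Q3=7.21; dissipated=0.000
Op 5: CLOSE 2-3: Q_total=16.22, C_total=9.00, V=1.80; Q2=9.01, Q3=7.21; dissipated=0.000
Final charges: Q1=5.78, Q2=9.01, Q3=7.21

Answer: 9.01 μC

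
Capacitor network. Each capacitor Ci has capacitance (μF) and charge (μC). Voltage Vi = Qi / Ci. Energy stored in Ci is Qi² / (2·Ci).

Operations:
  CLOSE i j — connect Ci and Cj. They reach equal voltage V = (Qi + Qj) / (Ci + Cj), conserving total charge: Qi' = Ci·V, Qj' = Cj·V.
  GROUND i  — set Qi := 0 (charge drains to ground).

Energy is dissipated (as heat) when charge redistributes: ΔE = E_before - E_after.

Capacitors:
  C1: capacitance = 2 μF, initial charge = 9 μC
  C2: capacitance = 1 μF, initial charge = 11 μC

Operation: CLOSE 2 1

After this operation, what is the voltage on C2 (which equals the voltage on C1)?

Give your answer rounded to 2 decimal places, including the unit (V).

Initial: C1(2μF, Q=9μC, V=4.50V), C2(1μF, Q=11μC, V=11.00V)
Op 1: CLOSE 2-1: Q_total=20.00, C_total=3.00, V=6.67; Q2=6.67, Q1=13.33; dissipated=14.083

Answer: 6.67 V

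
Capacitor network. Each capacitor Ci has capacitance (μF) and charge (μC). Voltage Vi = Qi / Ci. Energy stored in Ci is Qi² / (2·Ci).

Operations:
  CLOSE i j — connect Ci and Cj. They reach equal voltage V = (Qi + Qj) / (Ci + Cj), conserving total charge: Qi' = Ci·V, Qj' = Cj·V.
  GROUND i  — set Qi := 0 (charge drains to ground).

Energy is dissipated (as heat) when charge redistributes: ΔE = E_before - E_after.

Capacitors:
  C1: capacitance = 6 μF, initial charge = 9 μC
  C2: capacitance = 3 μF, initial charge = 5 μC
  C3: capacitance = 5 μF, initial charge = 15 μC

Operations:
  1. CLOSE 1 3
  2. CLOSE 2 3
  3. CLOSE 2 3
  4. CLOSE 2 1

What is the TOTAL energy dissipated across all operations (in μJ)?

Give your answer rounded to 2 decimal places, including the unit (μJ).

Answer: 3.35 μJ

Derivation:
Initial: C1(6μF, Q=9μC, V=1.50V), C2(3μF, Q=5μC, V=1.67V), C3(5μF, Q=15μC, V=3.00V)
Op 1: CLOSE 1-3: Q_total=24.00, C_total=11.00, V=2.18; Q1=13.09, Q3=10.91; dissipated=3.068
Op 2: CLOSE 2-3: Q_total=15.91, C_total=8.00, V=1.99; Q2=5.97, Q3=9.94; dissipated=0.249
Op 3: CLOSE 2-3: Q_total=15.91, C_total=8.00, V=1.99; Q2=5.97, Q3=9.94; dissipated=0.000
Op 4: CLOSE 2-1: Q_total=19.06, C_total=9.00, V=2.12; Q2=6.35, Q1=12.70; dissipated=0.037
Total dissipated: 3.354 μJ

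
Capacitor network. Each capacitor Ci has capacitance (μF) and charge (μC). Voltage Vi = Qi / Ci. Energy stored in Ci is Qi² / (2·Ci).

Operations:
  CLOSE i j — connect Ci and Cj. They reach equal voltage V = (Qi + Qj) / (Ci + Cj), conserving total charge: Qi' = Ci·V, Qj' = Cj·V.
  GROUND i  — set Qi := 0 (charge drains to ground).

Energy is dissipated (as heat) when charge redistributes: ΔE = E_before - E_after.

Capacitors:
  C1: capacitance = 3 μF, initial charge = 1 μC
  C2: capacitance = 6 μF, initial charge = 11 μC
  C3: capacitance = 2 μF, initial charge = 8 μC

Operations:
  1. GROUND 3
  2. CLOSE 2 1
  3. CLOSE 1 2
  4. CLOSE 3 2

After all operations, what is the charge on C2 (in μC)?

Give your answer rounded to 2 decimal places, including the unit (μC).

Answer: 6.00 μC

Derivation:
Initial: C1(3μF, Q=1μC, V=0.33V), C2(6μF, Q=11μC, V=1.83V), C3(2μF, Q=8μC, V=4.00V)
Op 1: GROUND 3: Q3=0; energy lost=16.000
Op 2: CLOSE 2-1: Q_total=12.00, C_total=9.00, V=1.33; Q2=8.00, Q1=4.00; dissipated=2.250
Op 3: CLOSE 1-2: Q_total=12.00, C_total=9.00, V=1.33; Q1=4.00, Q2=8.00; dissipated=0.000
Op 4: CLOSE 3-2: Q_total=8.00, C_total=8.00, V=1.00; Q3=2.00, Q2=6.00; dissipated=1.333
Final charges: Q1=4.00, Q2=6.00, Q3=2.00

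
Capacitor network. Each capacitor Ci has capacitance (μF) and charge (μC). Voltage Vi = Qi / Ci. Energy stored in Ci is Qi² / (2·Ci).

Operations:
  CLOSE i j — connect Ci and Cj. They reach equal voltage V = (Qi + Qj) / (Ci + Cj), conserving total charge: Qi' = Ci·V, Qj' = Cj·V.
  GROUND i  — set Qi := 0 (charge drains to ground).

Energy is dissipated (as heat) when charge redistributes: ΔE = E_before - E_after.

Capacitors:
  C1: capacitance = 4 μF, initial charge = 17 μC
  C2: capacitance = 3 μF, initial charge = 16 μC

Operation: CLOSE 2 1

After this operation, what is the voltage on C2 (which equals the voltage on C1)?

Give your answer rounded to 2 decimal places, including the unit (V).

Initial: C1(4μF, Q=17μC, V=4.25V), C2(3μF, Q=16μC, V=5.33V)
Op 1: CLOSE 2-1: Q_total=33.00, C_total=7.00, V=4.71; Q2=14.14, Q1=18.86; dissipated=1.006

Answer: 4.71 V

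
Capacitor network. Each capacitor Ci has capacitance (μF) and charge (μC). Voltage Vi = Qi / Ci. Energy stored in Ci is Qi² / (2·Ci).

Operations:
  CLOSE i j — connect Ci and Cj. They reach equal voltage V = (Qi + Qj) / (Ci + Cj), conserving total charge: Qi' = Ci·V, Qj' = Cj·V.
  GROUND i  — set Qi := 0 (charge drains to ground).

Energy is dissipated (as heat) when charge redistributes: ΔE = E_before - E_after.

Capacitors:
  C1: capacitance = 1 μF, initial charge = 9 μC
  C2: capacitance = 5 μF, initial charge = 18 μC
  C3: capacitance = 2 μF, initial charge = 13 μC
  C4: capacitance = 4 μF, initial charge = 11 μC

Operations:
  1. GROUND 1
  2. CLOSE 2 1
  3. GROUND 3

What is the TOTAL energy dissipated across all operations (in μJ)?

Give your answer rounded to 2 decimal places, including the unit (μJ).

Answer: 88.15 μJ

Derivation:
Initial: C1(1μF, Q=9μC, V=9.00V), C2(5μF, Q=18μC, V=3.60V), C3(2μF, Q=13μC, V=6.50V), C4(4μF, Q=11μC, V=2.75V)
Op 1: GROUND 1: Q1=0; energy lost=40.500
Op 2: CLOSE 2-1: Q_total=18.00, C_total=6.00, V=3.00; Q2=15.00, Q1=3.00; dissipated=5.400
Op 3: GROUND 3: Q3=0; energy lost=42.250
Total dissipated: 88.150 μJ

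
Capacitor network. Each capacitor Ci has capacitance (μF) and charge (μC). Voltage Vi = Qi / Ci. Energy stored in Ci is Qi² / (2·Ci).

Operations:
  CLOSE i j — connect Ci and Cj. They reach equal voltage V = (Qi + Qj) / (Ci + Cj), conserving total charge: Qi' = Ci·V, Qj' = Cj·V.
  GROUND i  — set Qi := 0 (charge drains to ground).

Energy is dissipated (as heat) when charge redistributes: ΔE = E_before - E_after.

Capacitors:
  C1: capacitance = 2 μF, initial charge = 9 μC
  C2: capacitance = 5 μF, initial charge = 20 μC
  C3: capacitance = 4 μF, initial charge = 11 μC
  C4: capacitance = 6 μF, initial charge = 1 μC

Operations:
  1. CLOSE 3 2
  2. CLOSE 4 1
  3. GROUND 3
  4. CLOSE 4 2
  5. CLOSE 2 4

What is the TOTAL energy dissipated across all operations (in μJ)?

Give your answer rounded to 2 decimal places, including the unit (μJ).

Answer: 46.11 μJ

Derivation:
Initial: C1(2μF, Q=9μC, V=4.50V), C2(5μF, Q=20μC, V=4.00V), C3(4μF, Q=11μC, V=2.75V), C4(6μF, Q=1μC, V=0.17V)
Op 1: CLOSE 3-2: Q_total=31.00, C_total=9.00, V=3.44; Q3=13.78, Q2=17.22; dissipated=1.736
Op 2: CLOSE 4-1: Q_total=10.00, C_total=8.00, V=1.25; Q4=7.50, Q1=2.50; dissipated=14.083
Op 3: GROUND 3: Q3=0; energy lost=23.728
Op 4: CLOSE 4-2: Q_total=24.72, C_total=11.00, V=2.25; Q4=13.48, Q2=11.24; dissipated=6.567
Op 5: CLOSE 2-4: Q_total=24.72, C_total=11.00, V=2.25; Q2=11.24, Q4=13.48; dissipated=0.000
Total dissipated: 46.115 μJ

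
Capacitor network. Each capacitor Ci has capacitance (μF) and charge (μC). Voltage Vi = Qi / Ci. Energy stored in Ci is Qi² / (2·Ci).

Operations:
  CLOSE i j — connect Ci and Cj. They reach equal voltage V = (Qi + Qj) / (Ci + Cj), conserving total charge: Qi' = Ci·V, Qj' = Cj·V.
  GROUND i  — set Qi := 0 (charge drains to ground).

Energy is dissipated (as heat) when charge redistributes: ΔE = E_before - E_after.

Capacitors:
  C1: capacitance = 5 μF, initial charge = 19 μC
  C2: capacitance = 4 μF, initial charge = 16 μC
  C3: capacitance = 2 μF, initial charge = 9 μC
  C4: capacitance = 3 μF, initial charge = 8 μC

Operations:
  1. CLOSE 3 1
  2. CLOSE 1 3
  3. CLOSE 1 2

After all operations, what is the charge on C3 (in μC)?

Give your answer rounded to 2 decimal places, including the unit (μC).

Answer: 8.00 μC

Derivation:
Initial: C1(5μF, Q=19μC, V=3.80V), C2(4μF, Q=16μC, V=4.00V), C3(2μF, Q=9μC, V=4.50V), C4(3μF, Q=8μC, V=2.67V)
Op 1: CLOSE 3-1: Q_total=28.00, C_total=7.00, V=4.00; Q3=8.00, Q1=20.00; dissipated=0.350
Op 2: CLOSE 1-3: Q_total=28.00, C_total=7.00, V=4.00; Q1=20.00, Q3=8.00; dissipated=0.000
Op 3: CLOSE 1-2: Q_total=36.00, C_total=9.00, V=4.00; Q1=20.00, Q2=16.00; dissipated=0.000
Final charges: Q1=20.00, Q2=16.00, Q3=8.00, Q4=8.00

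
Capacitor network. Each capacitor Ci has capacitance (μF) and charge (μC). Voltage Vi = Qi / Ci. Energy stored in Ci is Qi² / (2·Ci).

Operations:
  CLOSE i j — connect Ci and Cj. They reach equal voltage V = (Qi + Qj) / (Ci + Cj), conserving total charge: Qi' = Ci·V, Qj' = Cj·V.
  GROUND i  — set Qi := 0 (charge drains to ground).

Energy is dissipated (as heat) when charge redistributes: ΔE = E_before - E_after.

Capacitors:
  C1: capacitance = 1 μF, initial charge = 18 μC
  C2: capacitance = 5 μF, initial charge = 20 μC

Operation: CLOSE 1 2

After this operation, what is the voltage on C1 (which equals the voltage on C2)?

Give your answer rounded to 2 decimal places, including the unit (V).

Answer: 6.33 V

Derivation:
Initial: C1(1μF, Q=18μC, V=18.00V), C2(5μF, Q=20μC, V=4.00V)
Op 1: CLOSE 1-2: Q_total=38.00, C_total=6.00, V=6.33; Q1=6.33, Q2=31.67; dissipated=81.667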